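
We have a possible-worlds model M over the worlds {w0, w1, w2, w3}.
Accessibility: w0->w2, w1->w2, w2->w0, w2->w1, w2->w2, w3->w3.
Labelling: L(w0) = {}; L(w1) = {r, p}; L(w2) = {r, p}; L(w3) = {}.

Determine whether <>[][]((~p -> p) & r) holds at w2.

At w2: <>[][]((~p -> p) & r) requires [][]((~p -> p) & r) at some successor in {w0, w1, w2}.
  At w0: [][]((~p -> p) & r) is false.
  At w1: [][]((~p -> p) & r) is false.
  At w2: [][]((~p -> p) & r) is false.
So <>[][]((~p -> p) & r) is false at w2.

No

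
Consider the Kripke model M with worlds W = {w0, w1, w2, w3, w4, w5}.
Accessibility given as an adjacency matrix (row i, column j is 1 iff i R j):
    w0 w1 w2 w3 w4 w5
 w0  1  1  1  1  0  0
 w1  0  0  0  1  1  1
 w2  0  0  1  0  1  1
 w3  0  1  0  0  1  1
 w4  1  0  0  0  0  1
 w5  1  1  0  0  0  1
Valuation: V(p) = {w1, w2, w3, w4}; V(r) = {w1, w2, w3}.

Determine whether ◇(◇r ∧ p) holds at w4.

No

At w4: ◇(◇r ∧ p) requires ◇r ∧ p at some successor in {w0, w5}.
  At w0: ◇r ∧ p is false.
  At w5: ◇r ∧ p is false.
So ◇(◇r ∧ p) is false at w4.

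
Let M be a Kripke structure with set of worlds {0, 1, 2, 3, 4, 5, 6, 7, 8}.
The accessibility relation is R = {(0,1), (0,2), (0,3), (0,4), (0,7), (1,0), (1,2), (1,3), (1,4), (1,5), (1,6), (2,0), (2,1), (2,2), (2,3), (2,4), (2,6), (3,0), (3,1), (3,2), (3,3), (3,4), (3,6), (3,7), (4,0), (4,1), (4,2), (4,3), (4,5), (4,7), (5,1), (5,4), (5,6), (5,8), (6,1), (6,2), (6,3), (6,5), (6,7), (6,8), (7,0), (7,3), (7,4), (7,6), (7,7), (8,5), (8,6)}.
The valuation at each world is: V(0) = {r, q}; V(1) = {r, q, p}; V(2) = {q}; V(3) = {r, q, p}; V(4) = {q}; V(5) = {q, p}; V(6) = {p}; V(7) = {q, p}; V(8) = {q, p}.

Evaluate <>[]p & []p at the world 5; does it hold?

At 5: <>[]p is true, []p is false, so <>[]p & []p is false.
  At 5: <>[]p requires []p at some successor in {1, 4, 6, 8}.
    []p holds at 8, so <>[]p is true at 5.
      At 8: []p requires p at every successor {5, 6}.
        At 5: p is true.
        At 6: p is true.
      So []p is true at 8.
  At 5: []p requires p at every successor {1, 4, 6, 8}.
    p fails at 4, so []p is false at 5.

No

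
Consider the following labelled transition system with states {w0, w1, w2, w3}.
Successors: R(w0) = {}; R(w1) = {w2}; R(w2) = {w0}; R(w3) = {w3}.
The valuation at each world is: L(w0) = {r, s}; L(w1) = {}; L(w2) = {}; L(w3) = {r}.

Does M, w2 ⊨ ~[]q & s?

No

At w2: ~[]q is true, s is false, so ~[]q & s is false.
  At w2: []q is false, so ~[]q is true.
    At w2: []q requires q at every successor {w0}.
      q fails at w0, so []q is false at w2.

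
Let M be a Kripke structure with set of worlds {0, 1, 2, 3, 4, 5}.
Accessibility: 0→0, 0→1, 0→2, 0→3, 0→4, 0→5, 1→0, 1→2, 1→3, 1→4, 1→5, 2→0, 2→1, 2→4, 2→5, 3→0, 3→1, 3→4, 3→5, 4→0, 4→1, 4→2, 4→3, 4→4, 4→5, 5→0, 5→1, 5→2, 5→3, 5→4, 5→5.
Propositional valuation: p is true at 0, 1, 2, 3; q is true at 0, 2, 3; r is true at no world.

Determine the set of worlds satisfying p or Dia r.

0, 1, 2, 3

Let φ = p or Dia r. Evaluate φ at each world:
  0 (successors {0, 1, 2, 3, 4, 5}): φ is true.
  1 (successors {0, 2, 3, 4, 5}): φ is true.
  2 (successors {0, 1, 4, 5}): φ is true.
  3 (successors {0, 1, 4, 5}): φ is true.
  4 (successors {0, 1, 2, 3, 4, 5}): φ is false.
  5 (successors {0, 1, 2, 3, 4, 5}): φ is false.
For instance, at 5:
  At 5: p is false, Dia r is false, so p or Dia r is false.
    At 5: Dia r requires r at some successor in {0, 1, 2, 3, 4, 5}.
      At 0: r is false.
      At 1: r is false.
      At 2: r is false.
      At 3: r is false.
      At 4: r is false.
      At 5: r is false.
    So Dia r is false at 5.
Satisfying worlds: {0, 1, 2, 3}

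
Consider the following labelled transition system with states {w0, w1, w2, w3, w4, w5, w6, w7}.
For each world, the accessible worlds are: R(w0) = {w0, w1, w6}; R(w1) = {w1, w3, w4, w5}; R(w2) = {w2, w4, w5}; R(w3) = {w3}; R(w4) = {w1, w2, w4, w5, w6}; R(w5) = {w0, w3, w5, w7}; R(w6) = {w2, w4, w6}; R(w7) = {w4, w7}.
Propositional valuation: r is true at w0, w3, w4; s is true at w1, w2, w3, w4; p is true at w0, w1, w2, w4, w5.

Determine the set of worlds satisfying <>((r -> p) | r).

w0, w1, w2, w3, w4, w5, w6, w7

Recall that <>ψ holds at a world iff ψ holds at some accessible world.
Let φ = <>((r -> p) | r). Evaluate φ at each world:
  w0 (successors {w0, w1, w6}): φ is true.
  w1 (successors {w1, w3, w4, w5}): φ is true.
  w2 (successors {w2, w4, w5}): φ is true.
  w3 (successors {w3}): φ is true.
  w4 (successors {w1, w2, w4, w5, w6}): φ is true.
  w5 (successors {w0, w3, w5, w7}): φ is true.
  w6 (successors {w2, w4, w6}): φ is true.
  w7 (successors {w4, w7}): φ is true.
For instance, at w1:
  At w1: <>((r -> p) | r) requires (r -> p) | r at some successor in {w1, w3, w4, w5}.
    (r -> p) | r holds at w1, so <>((r -> p) | r) is true at w1.
Satisfying worlds: {w0, w1, w2, w3, w4, w5, w6, w7}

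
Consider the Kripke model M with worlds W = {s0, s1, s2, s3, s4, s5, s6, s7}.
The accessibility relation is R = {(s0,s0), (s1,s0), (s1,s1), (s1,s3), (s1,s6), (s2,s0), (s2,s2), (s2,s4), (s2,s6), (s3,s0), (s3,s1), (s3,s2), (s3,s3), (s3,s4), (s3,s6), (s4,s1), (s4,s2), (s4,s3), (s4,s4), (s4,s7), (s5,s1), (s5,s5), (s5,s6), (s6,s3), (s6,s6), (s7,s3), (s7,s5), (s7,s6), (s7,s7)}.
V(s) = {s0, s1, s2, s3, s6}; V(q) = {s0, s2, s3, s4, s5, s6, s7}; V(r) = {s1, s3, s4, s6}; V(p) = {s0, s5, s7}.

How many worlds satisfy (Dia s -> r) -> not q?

5

Let φ = (Dia s -> r) -> not q. Evaluate φ at each world:
  s0 (successors {s0}): φ is true.
  s1 (successors {s0, s1, s3, s6}): φ is true.
  s2 (successors {s0, s2, s4, s6}): φ is true.
  s3 (successors {s0, s1, s2, s3, s4, s6}): φ is false.
  s4 (successors {s1, s2, s3, s4, s7}): φ is false.
  s5 (successors {s1, s5, s6}): φ is true.
  s6 (successors {s3, s6}): φ is false.
  s7 (successors {s3, s5, s6, s7}): φ is true.
For instance, at s4:
  At s4: Dia s -> r is true, not q is false, so (Dia s -> r) -> not q is false.
    At s4: Dia s is true, r is true, so Dia s -> r is true.
      At s4: Dia s requires s at some successor in {s1, s2, s3, s4, s7}.
        s holds at s1, so Dia s is true at s4.
Satisfying worlds: {s0, s1, s2, s5, s7}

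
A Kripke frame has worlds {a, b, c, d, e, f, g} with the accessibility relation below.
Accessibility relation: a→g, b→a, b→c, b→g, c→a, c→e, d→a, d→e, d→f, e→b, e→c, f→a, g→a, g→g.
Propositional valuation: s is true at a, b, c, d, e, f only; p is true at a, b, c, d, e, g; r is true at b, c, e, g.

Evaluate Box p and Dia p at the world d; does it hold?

No

At d: Box p is false, Dia p is true, so Box p and Dia p is false.
  At d: Box p requires p at every successor {a, e, f}.
    p fails at f, so Box p is false at d.
  At d: Dia p requires p at some successor in {a, e, f}.
    p holds at a, so Dia p is true at d.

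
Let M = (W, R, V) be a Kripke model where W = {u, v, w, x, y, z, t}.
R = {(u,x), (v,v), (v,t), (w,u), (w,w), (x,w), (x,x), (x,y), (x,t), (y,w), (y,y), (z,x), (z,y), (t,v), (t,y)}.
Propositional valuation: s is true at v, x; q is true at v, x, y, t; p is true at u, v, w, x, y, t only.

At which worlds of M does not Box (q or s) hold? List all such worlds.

Let φ = not Box (q or s). Evaluate φ at each world:
  u (successors {x}): φ is false.
  v (successors {v, t}): φ is false.
  w (successors {u, w}): φ is true.
  x (successors {w, x, y, t}): φ is true.
  y (successors {w, y}): φ is true.
  z (successors {x, y}): φ is false.
  t (successors {v, y}): φ is false.
For instance, at u:
  At u: Box (q or s) is true, so not Box (q or s) is false.
    At u: Box (q or s) requires q or s at every successor {x}.
      At x: q or s is true.
    So Box (q or s) is true at u.
Satisfying worlds: {w, x, y}

w, x, y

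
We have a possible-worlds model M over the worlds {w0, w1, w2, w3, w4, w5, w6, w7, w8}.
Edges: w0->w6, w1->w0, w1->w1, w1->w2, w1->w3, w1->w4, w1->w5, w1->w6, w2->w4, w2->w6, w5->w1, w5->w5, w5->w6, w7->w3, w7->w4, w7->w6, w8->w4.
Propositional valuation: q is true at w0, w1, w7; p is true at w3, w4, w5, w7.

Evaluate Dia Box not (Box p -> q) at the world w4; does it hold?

Recall that Box ψ holds at a world iff ψ holds at every accessible world, and Dia ψ holds iff ψ holds at some accessible world.
At w4: no accessible worlds, so Dia Box not (Box p -> q) is false.

No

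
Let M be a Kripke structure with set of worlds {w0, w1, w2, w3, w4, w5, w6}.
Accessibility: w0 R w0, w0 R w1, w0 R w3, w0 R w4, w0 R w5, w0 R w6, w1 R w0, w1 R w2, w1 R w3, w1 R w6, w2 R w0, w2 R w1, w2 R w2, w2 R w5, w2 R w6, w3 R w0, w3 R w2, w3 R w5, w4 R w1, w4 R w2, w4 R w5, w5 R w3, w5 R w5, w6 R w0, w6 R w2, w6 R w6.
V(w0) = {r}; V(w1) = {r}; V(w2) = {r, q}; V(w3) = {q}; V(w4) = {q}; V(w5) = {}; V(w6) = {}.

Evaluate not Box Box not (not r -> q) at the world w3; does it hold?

Yes

At w3: Box Box not (not r -> q) is false, so not Box Box not (not r -> q) is true.
  At w3: Box Box not (not r -> q) requires Box not (not r -> q) at every successor {w0, w2, w5}.
    Box not (not r -> q) fails at w0, so Box Box not (not r -> q) is false at w3.
      At w0: Box not (not r -> q) requires not (not r -> q) at every successor {w0, w1, w3, w4, w5, w6}.
        not (not r -> q) fails at w0, so Box not (not r -> q) is false at w0.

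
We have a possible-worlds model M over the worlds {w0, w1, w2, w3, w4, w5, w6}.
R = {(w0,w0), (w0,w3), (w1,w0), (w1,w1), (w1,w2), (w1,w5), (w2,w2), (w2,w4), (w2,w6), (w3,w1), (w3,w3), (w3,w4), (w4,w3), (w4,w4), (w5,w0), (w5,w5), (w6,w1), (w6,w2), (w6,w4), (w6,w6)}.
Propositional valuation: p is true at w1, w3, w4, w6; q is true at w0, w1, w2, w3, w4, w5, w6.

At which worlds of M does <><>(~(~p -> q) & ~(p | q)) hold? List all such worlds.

none

Let φ = <><>(~(~p -> q) & ~(p | q)). Evaluate φ at each world:
  w0 (successors {w0, w3}): φ is false.
  w1 (successors {w0, w1, w2, w5}): φ is false.
  w2 (successors {w2, w4, w6}): φ is false.
  w3 (successors {w1, w3, w4}): φ is false.
  w4 (successors {w3, w4}): φ is false.
  w5 (successors {w0, w5}): φ is false.
  w6 (successors {w1, w2, w4, w6}): φ is false.
For instance, at w0:
  At w0: <><>(~(~p -> q) & ~(p | q)) requires <>(~(~p -> q) & ~(p | q)) at some successor in {w0, w3}.
    At w0: <>(~(~p -> q) & ~(p | q)) is false.
    At w3: <>(~(~p -> q) & ~(p | q)) is false.
  So <><>(~(~p -> q) & ~(p | q)) is false at w0.
Satisfying worlds: none.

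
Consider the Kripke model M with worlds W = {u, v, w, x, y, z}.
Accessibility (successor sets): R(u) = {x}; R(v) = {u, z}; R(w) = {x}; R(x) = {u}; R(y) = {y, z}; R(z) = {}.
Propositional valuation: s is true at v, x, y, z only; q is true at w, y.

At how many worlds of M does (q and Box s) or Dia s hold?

Let φ = (q and Box s) or Dia s. Evaluate φ at each world:
  u (successors {x}): φ is true.
  v (successors {u, z}): φ is true.
  w (successors {x}): φ is true.
  x (successors {u}): φ is false.
  y (successors {y, z}): φ is true.
  z (successors ∅): φ is false.
For instance, at y:
  At y: q and Box s is true, Dia s is true, so (q and Box s) or Dia s is true.
    At y: q is true, Box s is true, so q and Box s is true.
      At y: Box s requires s at every successor {y, z}.
        At y: s is true.
        At z: s is true.
      So Box s is true at y.
    At y: Dia s requires s at some successor in {y, z}.
      s holds at y, so Dia s is true at y.
Satisfying worlds: {u, v, w, y}

4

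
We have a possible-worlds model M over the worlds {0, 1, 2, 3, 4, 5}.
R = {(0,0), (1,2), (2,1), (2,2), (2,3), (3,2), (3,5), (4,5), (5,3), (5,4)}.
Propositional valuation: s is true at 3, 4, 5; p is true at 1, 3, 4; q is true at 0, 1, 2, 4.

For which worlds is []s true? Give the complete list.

Let φ = []s. Evaluate φ at each world:
  0 (successors {0}): φ is false.
  1 (successors {2}): φ is false.
  2 (successors {1, 2, 3}): φ is false.
  3 (successors {2, 5}): φ is false.
  4 (successors {5}): φ is true.
  5 (successors {3, 4}): φ is true.
For instance, at 0:
  At 0: []s requires s at every successor {0}.
    s fails at 0, so []s is false at 0.
Satisfying worlds: {4, 5}

4, 5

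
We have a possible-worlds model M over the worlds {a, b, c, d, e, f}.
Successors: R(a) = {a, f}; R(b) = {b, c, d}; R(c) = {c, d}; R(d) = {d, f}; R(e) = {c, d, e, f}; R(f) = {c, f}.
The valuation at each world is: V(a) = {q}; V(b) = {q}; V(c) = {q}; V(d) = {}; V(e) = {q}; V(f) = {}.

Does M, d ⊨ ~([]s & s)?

Yes

Recall that []ψ holds at a world iff ψ holds at every accessible world, and <>ψ holds iff ψ holds at some accessible world.
At d: []s & s is false, so ~([]s & s) is true.
  At d: []s is false, s is false, so []s & s is false.
    At d: []s requires s at every successor {d, f}.
      s fails at d, so []s is false at d.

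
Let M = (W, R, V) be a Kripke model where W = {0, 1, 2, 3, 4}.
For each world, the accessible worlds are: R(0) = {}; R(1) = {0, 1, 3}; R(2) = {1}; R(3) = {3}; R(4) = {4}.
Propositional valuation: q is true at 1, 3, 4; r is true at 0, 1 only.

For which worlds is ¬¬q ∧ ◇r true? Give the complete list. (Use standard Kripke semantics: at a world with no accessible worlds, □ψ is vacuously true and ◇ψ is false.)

Let φ = ¬¬q ∧ ◇r. Evaluate φ at each world:
  0 (successors ∅): φ is false.
  1 (successors {0, 1, 3}): φ is true.
  2 (successors {1}): φ is false.
  3 (successors {3}): φ is false.
  4 (successors {4}): φ is false.
For instance, at 2:
  At 2: ¬¬q is false, ◇r is true, so ¬¬q ∧ ◇r is false.
    At 2: ◇r requires r at some successor in {1}.
      r holds at 1, so ◇r is true at 2.
Satisfying worlds: {1}

1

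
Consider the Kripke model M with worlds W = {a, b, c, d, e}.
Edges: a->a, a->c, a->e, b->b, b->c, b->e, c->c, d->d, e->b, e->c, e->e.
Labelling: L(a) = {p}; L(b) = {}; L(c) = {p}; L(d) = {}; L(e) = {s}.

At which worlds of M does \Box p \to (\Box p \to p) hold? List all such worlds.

Let φ = \Box p \to (\Box p \to p). Evaluate φ at each world:
  a (successors {a, c, e}): φ is true.
  b (successors {b, c, e}): φ is true.
  c (successors {c}): φ is true.
  d (successors {d}): φ is true.
  e (successors {b, c, e}): φ is true.
For instance, at d:
  At d: \Box p is false, \Box p \to p is true, so \Box p \to (\Box p \to p) is true.
    At d: \Box p requires p at every successor {d}.
      p fails at d, so \Box p is false at d.
    At d: \Box p is false, p is false, so \Box p \to p is true.
      At d: \Box p requires p at every successor {d}.
        p fails at d, so \Box p is false at d.
Satisfying worlds: {a, b, c, d, e}

a, b, c, d, e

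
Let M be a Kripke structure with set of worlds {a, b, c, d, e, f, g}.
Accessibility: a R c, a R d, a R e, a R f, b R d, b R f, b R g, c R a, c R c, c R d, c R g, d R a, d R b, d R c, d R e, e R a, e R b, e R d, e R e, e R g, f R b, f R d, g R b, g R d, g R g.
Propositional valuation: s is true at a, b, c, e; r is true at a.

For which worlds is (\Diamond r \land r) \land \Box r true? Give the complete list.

none

Recall that \Box ψ holds at a world iff ψ holds at every accessible world, and \Diamond ψ holds iff ψ holds at some accessible world.
Let φ = (\Diamond r \land r) \land \Box r. Evaluate φ at each world:
  a (successors {c, d, e, f}): φ is false.
  b (successors {d, f, g}): φ is false.
  c (successors {a, c, d, g}): φ is false.
  d (successors {a, b, c, e}): φ is false.
  e (successors {a, b, d, e, g}): φ is false.
  f (successors {b, d}): φ is false.
  g (successors {b, d, g}): φ is false.
For instance, at g:
  At g: \Diamond r \land r is false, \Box r is false, so (\Diamond r \land r) \land \Box r is false.
    At g: \Diamond r is false, r is false, so \Diamond r \land r is false.
      At g: \Diamond r requires r at some successor in {b, d, g}.
        At b: r is false.
        At d: r is false.
        At g: r is false.
      So \Diamond r is false at g.
    At g: \Box r requires r at every successor {b, d, g}.
      r fails at b, so \Box r is false at g.
Satisfying worlds: none.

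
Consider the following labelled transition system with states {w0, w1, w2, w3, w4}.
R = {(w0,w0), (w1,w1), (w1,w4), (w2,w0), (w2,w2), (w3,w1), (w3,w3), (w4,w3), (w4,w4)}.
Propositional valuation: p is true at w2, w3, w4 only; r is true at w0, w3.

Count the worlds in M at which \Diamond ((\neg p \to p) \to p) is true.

Let φ = \Diamond ((\neg p \to p) \to p). Evaluate φ at each world:
  w0 (successors {w0}): φ is true.
  w1 (successors {w1, w4}): φ is true.
  w2 (successors {w0, w2}): φ is true.
  w3 (successors {w1, w3}): φ is true.
  w4 (successors {w3, w4}): φ is true.
For instance, at w3:
  At w3: \Diamond ((\neg p \to p) \to p) requires (\neg p \to p) \to p at some successor in {w1, w3}.
    (\neg p \to p) \to p holds at w1, so \Diamond ((\neg p \to p) \to p) is true at w3.
Satisfying worlds: {w0, w1, w2, w3, w4}

5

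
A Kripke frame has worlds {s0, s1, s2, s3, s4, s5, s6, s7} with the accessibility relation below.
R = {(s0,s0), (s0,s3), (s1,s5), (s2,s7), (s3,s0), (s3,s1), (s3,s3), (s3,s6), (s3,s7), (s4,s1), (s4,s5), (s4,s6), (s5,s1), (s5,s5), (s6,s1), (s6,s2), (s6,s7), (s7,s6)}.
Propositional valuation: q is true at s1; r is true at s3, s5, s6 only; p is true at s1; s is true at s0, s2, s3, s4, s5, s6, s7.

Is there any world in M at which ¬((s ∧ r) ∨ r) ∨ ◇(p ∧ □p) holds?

Let φ = ¬((s ∧ r) ∨ r) ∨ ◇(p ∧ □p). Evaluate φ at each world:
  s0 (successors {s0, s3}): φ is true.
  s1 (successors {s5}): φ is true.
  s2 (successors {s7}): φ is true.
  s3 (successors {s0, s1, s3, s6, s7}): φ is false.
  s4 (successors {s1, s5, s6}): φ is true.
  s5 (successors {s1, s5}): φ is false.
  s6 (successors {s1, s2, s7}): φ is false.
  s7 (successors {s6}): φ is true.
Detail at s0 (witness):
  At s0: ¬((s ∧ r) ∨ r) is true, ◇(p ∧ □p) is false, so ¬((s ∧ r) ∨ r) ∨ ◇(p ∧ □p) is true.
    At s0: ◇(p ∧ □p) requires p ∧ □p at some successor in {s0, s3}.
      At s0: p ∧ □p is false.
      At s3: p ∧ □p is false.
    So ◇(p ∧ □p) is false at s0.

Yes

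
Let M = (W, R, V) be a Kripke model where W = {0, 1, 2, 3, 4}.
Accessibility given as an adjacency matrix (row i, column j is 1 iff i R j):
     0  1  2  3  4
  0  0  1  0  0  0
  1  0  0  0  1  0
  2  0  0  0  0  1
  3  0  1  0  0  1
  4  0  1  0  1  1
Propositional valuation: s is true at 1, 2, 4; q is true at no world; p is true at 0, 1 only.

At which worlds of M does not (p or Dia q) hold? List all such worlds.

2, 3, 4

Recall that Dia ψ holds at a world iff ψ holds at some accessible world.
Let φ = not (p or Dia q). Evaluate φ at each world:
  0 (successors {1}): φ is false.
  1 (successors {3}): φ is false.
  2 (successors {4}): φ is true.
  3 (successors {1, 4}): φ is true.
  4 (successors {1, 3, 4}): φ is true.
For instance, at 4:
  At 4: p or Dia q is false, so not (p or Dia q) is true.
    At 4: p is false, Dia q is false, so p or Dia q is false.
      At 4: Dia q requires q at some successor in {1, 3, 4}.
        At 1: q is false.
        At 3: q is false.
        At 4: q is false.
      So Dia q is false at 4.
Satisfying worlds: {2, 3, 4}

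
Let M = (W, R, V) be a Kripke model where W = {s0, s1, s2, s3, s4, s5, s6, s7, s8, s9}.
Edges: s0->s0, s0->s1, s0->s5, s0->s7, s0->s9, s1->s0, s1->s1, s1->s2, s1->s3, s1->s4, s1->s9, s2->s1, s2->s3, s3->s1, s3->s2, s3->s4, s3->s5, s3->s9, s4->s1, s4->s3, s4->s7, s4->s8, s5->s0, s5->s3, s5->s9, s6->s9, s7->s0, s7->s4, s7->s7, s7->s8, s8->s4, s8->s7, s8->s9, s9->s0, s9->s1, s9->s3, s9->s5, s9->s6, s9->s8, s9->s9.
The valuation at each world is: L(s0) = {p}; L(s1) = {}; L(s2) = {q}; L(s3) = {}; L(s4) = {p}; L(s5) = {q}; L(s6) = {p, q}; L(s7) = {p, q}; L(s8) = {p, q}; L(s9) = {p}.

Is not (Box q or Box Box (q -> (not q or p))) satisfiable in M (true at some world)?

Yes

Recall that Box ψ holds at a world iff ψ holds at every accessible world, and Dia ψ holds iff ψ holds at some accessible world.
Let φ = not (Box q or Box Box (q -> (not q or p))). Evaluate φ at each world:
  s0 (successors {s0, s1, s5, s7, s9}): φ is true.
  s1 (successors {s0, s1, s2, s3, s4, s9}): φ is true.
  s2 (successors {s1, s3}): φ is true.
  s3 (successors {s1, s2, s4, s5, s9}): φ is true.
  s4 (successors {s1, s3, s7, s8}): φ is true.
  s5 (successors {s0, s3, s9}): φ is true.
  s6 (successors {s9}): φ is true.
  s7 (successors {s0, s4, s7, s8}): φ is true.
  s8 (successors {s4, s7, s9}): φ is true.
  s9 (successors {s0, s1, s3, s5, s6, s8, s9}): φ is true.
Detail at s0 (witness):
  At s0: Box q or Box Box (q -> (not q or p)) is false, so not (Box q or Box Box (q -> (not q or p))) is true.
    At s0: Box q is false, Box Box (q -> (not q or p)) is false, so Box q or Box Box (q -> (not q or p)) is false.
      At s0: Box q requires q at every successor {s0, s1, s5, s7, s9}.
        q fails at s0, so Box q is false at s0.
      At s0: Box Box (q -> (not q or p)) requires Box (q -> (not q or p)) at every successor {s0, s1, s5, s7, s9}.
        Box (q -> (not q or p)) fails at s0, so Box Box (q -> (not q or p)) is false at s0.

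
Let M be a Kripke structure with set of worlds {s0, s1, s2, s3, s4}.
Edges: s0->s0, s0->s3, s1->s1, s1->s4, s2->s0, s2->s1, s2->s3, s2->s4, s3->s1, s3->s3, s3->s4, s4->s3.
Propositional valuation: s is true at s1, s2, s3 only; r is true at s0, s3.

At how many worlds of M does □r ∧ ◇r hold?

Recall that □ψ holds at a world iff ψ holds at every accessible world, and ◇ψ holds iff ψ holds at some accessible world.
Let φ = □r ∧ ◇r. Evaluate φ at each world:
  s0 (successors {s0, s3}): φ is true.
  s1 (successors {s1, s4}): φ is false.
  s2 (successors {s0, s1, s3, s4}): φ is false.
  s3 (successors {s1, s3, s4}): φ is false.
  s4 (successors {s3}): φ is true.
For instance, at s1:
  At s1: □r is false, ◇r is false, so □r ∧ ◇r is false.
    At s1: □r requires r at every successor {s1, s4}.
      r fails at s1, so □r is false at s1.
    At s1: ◇r requires r at some successor in {s1, s4}.
      At s1: r is false.
      At s4: r is false.
    So ◇r is false at s1.
Satisfying worlds: {s0, s4}

2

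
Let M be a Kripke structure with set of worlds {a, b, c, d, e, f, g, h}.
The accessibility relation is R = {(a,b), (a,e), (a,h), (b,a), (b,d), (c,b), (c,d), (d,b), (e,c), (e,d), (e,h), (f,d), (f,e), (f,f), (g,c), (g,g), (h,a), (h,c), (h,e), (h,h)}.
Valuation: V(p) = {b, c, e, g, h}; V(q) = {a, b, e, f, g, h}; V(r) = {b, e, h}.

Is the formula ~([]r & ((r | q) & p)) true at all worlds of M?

Recall that []ψ holds at a world iff ψ holds at every accessible world, and <>ψ holds iff ψ holds at some accessible world.
Let φ = ~([]r & ((r | q) & p)). Evaluate φ at each world:
  a (successors {b, e, h}): φ is true.
  b (successors {a, d}): φ is true.
  c (successors {b, d}): φ is true.
  d (successors {b}): φ is true.
  e (successors {c, d, h}): φ is true.
  f (successors {d, e, f}): φ is true.
  g (successors {c, g}): φ is true.
  h (successors {a, c, e, h}): φ is true.
For instance, at f:
  At f: []r & ((r | q) & p) is false, so ~([]r & ((r | q) & p)) is true.
    At f: []r is false, (r | q) & p is false, so []r & ((r | q) & p) is false.
      At f: []r requires r at every successor {d, e, f}.
        r fails at d, so []r is false at f.

Yes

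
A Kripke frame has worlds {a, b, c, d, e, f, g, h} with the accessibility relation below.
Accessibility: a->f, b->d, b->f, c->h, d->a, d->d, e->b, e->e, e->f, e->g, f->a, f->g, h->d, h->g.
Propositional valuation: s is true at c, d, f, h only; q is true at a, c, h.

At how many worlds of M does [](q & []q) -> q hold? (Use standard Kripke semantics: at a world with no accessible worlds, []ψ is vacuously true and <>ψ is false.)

Let φ = [](q & []q) -> q. Evaluate φ at each world:
  a (successors {f}): φ is true.
  b (successors {d, f}): φ is true.
  c (successors {h}): φ is true.
  d (successors {a, d}): φ is true.
  e (successors {b, e, f, g}): φ is true.
  f (successors {a, g}): φ is true.
  g (successors ∅): φ is false.
  h (successors {d, g}): φ is true.
For instance, at b:
  At b: [](q & []q) is false, q is false, so [](q & []q) -> q is true.
    At b: [](q & []q) requires q & []q at every successor {d, f}.
      q & []q fails at d, so [](q & []q) is false at b.
Satisfying worlds: {a, b, c, d, e, f, h}

7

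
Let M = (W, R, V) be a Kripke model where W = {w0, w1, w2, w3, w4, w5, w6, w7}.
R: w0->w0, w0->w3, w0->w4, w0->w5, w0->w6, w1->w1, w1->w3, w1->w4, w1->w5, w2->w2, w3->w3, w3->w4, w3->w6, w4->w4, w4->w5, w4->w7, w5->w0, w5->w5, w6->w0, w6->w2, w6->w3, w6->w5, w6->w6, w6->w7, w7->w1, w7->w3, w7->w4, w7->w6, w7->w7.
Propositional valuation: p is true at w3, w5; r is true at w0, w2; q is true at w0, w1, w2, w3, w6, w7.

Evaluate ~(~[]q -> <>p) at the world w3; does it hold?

No

Recall that []ψ holds at a world iff ψ holds at every accessible world, and <>ψ holds iff ψ holds at some accessible world.
At w3: ~[]q -> <>p is true, so ~(~[]q -> <>p) is false.
  At w3: ~[]q is true, <>p is true, so ~[]q -> <>p is true.
    At w3: []q is false, so ~[]q is true.
      At w3: []q requires q at every successor {w3, w4, w6}.
        q fails at w4, so []q is false at w3.
    At w3: <>p requires p at some successor in {w3, w4, w6}.
      p holds at w3, so <>p is true at w3.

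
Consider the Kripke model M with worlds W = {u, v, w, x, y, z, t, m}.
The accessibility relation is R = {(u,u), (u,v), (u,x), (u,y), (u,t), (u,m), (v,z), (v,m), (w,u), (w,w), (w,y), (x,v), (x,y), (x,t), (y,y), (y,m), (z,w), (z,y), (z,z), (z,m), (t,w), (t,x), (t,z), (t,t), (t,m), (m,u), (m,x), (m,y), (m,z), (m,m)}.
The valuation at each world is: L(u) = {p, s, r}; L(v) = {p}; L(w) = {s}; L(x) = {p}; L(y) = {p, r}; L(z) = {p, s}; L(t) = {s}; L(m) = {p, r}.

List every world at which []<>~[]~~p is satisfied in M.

v, t

Let φ = []<>~[]~~p. Evaluate φ at each world:
  u (successors {u, v, x, y, t, m}): φ is false.
  v (successors {z, m}): φ is true.
  w (successors {u, w, y}): φ is false.
  x (successors {v, y, t}): φ is false.
  y (successors {y, m}): φ is false.
  z (successors {w, y, z, m}): φ is false.
  t (successors {w, x, z, t, m}): φ is true.
  m (successors {u, x, y, z, m}): φ is false.
For instance, at z:
  At z: []<>~[]~~p requires <>~[]~~p at every successor {w, y, z, m}.
    <>~[]~~p fails at y, so []<>~[]~~p is false at z.
      At y: <>~[]~~p requires ~[]~~p at some successor in {y, m}.
        At y: ~[]~~p is false.
        At m: ~[]~~p is false.
      So <>~[]~~p is false at y.
Satisfying worlds: {v, t}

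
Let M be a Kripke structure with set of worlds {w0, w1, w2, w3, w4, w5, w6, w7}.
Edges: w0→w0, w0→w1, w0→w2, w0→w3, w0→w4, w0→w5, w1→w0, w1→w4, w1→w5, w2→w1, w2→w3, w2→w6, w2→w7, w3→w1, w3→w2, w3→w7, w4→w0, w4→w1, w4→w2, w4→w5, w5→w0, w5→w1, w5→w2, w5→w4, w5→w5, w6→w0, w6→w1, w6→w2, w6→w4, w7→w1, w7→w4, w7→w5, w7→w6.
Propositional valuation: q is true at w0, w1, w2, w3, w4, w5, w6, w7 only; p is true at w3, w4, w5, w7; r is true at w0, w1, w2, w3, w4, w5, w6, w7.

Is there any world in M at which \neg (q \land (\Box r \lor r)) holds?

Let φ = \neg (q \land (\Box r \lor r)). Evaluate φ at each world:
  w0 (successors {w0, w1, w2, w3, w4, w5}): φ is false.
  w1 (successors {w0, w4, w5}): φ is false.
  w2 (successors {w1, w3, w6, w7}): φ is false.
  w3 (successors {w1, w2, w7}): φ is false.
  w4 (successors {w0, w1, w2, w5}): φ is false.
  w5 (successors {w0, w1, w2, w4, w5}): φ is false.
  w6 (successors {w0, w1, w2, w4}): φ is false.
  w7 (successors {w1, w4, w5, w6}): φ is false.
For instance, at w6:
  At w6: q \land (\Box r \lor r) is true, so \neg (q \land (\Box r \lor r)) is false.
    At w6: q is true, \Box r \lor r is true, so q \land (\Box r \lor r) is true.
      At w6: \Box r is true, r is true, so \Box r \lor r is true.

No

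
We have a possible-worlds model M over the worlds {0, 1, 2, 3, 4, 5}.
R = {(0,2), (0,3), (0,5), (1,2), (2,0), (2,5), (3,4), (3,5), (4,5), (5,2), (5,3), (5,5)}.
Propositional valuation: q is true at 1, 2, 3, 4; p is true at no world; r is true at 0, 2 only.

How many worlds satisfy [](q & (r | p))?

Let φ = [](q & (r | p)). Evaluate φ at each world:
  0 (successors {2, 3, 5}): φ is false.
  1 (successors {2}): φ is true.
  2 (successors {0, 5}): φ is false.
  3 (successors {4, 5}): φ is false.
  4 (successors {5}): φ is false.
  5 (successors {2, 3, 5}): φ is false.
For instance, at 2:
  At 2: [](q & (r | p)) requires q & (r | p) at every successor {0, 5}.
    q & (r | p) fails at 0, so [](q & (r | p)) is false at 2.
Satisfying worlds: {1}

1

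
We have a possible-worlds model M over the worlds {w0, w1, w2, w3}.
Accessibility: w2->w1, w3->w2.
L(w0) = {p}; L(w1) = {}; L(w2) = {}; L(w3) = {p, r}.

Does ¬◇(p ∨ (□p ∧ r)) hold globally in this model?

Yes

Let φ = ¬◇(p ∨ (□p ∧ r)). Evaluate φ at each world:
  w0 (successors ∅): φ is true.
  w1 (successors ∅): φ is true.
  w2 (successors {w1}): φ is true.
  w3 (successors {w2}): φ is true.
For instance, at w3:
  At w3: ◇(p ∨ (□p ∧ r)) is false, so ¬◇(p ∨ (□p ∧ r)) is true.
    At w3: ◇(p ∨ (□p ∧ r)) requires p ∨ (□p ∧ r) at some successor in {w2}.
      At w2: p ∨ (□p ∧ r) is false.
    So ◇(p ∨ (□p ∧ r)) is false at w3.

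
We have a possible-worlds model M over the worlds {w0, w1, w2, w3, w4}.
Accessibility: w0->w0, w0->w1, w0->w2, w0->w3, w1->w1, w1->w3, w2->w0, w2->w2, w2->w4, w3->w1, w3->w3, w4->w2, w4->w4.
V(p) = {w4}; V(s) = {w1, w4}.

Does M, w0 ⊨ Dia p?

At w0: Dia p requires p at some successor in {w0, w1, w2, w3}.
  At w0: p is false.
  At w1: p is false.
  At w2: p is false.
  At w3: p is false.
So Dia p is false at w0.

No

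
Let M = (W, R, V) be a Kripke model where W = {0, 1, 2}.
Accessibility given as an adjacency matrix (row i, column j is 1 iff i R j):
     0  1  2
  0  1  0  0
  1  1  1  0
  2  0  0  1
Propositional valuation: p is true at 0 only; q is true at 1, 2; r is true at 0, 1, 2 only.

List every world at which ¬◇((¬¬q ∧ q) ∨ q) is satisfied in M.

0

Let φ = ¬◇((¬¬q ∧ q) ∨ q). Evaluate φ at each world:
  0 (successors {0}): φ is true.
  1 (successors {0, 1}): φ is false.
  2 (successors {2}): φ is false.
For instance, at 0:
  At 0: ◇((¬¬q ∧ q) ∨ q) is false, so ¬◇((¬¬q ∧ q) ∨ q) is true.
    At 0: ◇((¬¬q ∧ q) ∨ q) requires (¬¬q ∧ q) ∨ q at some successor in {0}.
      At 0: (¬¬q ∧ q) ∨ q is false.
    So ◇((¬¬q ∧ q) ∨ q) is false at 0.
Satisfying worlds: {0}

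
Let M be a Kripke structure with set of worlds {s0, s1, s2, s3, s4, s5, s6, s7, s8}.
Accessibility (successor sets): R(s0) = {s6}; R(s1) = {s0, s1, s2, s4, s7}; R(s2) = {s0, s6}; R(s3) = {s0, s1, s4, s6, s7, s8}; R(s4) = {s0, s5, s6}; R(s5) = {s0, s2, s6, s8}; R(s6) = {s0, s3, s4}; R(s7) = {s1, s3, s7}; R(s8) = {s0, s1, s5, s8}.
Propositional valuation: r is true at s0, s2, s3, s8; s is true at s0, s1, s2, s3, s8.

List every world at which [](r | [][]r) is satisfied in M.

none

Recall that []ψ holds at a world iff ψ holds at every accessible world, and <>ψ holds iff ψ holds at some accessible world.
Let φ = [](r | [][]r). Evaluate φ at each world:
  s0 (successors {s6}): φ is false.
  s1 (successors {s0, s1, s2, s4, s7}): φ is false.
  s2 (successors {s0, s6}): φ is false.
  s3 (successors {s0, s1, s4, s6, s7, s8}): φ is false.
  s4 (successors {s0, s5, s6}): φ is false.
  s5 (successors {s0, s2, s6, s8}): φ is false.
  s6 (successors {s0, s3, s4}): φ is false.
  s7 (successors {s1, s3, s7}): φ is false.
  s8 (successors {s0, s1, s5, s8}): φ is false.
For instance, at s1:
  At s1: [](r | [][]r) requires r | [][]r at every successor {s0, s1, s2, s4, s7}.
    r | [][]r fails at s1, so [](r | [][]r) is false at s1.
      At s1: r is false, [][]r is false, so r | [][]r is false.
Satisfying worlds: none.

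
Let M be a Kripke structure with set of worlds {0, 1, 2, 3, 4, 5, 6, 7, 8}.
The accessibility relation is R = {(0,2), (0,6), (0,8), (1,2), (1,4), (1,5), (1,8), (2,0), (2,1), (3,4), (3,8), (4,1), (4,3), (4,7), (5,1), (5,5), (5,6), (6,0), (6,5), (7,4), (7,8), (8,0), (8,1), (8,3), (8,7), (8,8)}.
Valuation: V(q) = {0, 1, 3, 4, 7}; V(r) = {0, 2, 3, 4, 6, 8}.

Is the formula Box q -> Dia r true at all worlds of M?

Let φ = Box q -> Dia r. Evaluate φ at each world:
  0 (successors {2, 6, 8}): φ is true.
  1 (successors {2, 4, 5, 8}): φ is true.
  2 (successors {0, 1}): φ is true.
  3 (successors {4, 8}): φ is true.
  4 (successors {1, 3, 7}): φ is true.
  5 (successors {1, 5, 6}): φ is true.
  6 (successors {0, 5}): φ is true.
  7 (successors {4, 8}): φ is true.
  8 (successors {0, 1, 3, 7, 8}): φ is true.
For instance, at 2:
  At 2: Box q is true, Dia r is true, so Box q -> Dia r is true.
    At 2: Box q requires q at every successor {0, 1}.
      At 0: q is true.
      At 1: q is true.
    So Box q is true at 2.
    At 2: Dia r requires r at some successor in {0, 1}.
      r holds at 0, so Dia r is true at 2.

Yes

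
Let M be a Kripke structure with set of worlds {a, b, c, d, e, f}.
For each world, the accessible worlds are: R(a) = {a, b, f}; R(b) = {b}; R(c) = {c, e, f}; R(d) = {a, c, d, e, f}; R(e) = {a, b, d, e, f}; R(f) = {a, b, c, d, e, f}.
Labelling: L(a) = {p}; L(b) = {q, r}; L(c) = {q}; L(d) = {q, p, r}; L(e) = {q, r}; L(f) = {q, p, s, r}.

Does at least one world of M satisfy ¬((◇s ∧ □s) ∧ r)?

Yes

Let φ = ¬((◇s ∧ □s) ∧ r). Evaluate φ at each world:
  a (successors {a, b, f}): φ is true.
  b (successors {b}): φ is true.
  c (successors {c, e, f}): φ is true.
  d (successors {a, c, d, e, f}): φ is true.
  e (successors {a, b, d, e, f}): φ is true.
  f (successors {a, b, c, d, e, f}): φ is true.
Detail at a (witness):
  At a: (◇s ∧ □s) ∧ r is false, so ¬((◇s ∧ □s) ∧ r) is true.
    At a: ◇s ∧ □s is false, r is false, so (◇s ∧ □s) ∧ r is false.
      At a: ◇s is true, □s is false, so ◇s ∧ □s is false.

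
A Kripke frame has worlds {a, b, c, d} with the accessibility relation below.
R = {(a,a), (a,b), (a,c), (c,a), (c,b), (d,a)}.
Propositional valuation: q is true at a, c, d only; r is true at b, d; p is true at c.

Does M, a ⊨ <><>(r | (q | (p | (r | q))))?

Yes

Recall that <>ψ holds at a world iff ψ holds at some accessible world.
At a: <><>(r | (q | (p | (r | q)))) requires <>(r | (q | (p | (r | q)))) at some successor in {a, b, c}.
  <>(r | (q | (p | (r | q)))) holds at a, so <><>(r | (q | (p | (r | q)))) is true at a.
    At a: <>(r | (q | (p | (r | q)))) requires r | (q | (p | (r | q))) at some successor in {a, b, c}.
      r | (q | (p | (r | q))) holds at a, so <>(r | (q | (p | (r | q)))) is true at a.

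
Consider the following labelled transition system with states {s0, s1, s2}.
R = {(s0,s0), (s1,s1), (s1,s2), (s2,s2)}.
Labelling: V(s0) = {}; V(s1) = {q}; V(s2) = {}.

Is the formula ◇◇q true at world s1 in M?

Yes

At s1: ◇◇q requires ◇q at some successor in {s1, s2}.
  ◇q holds at s1, so ◇◇q is true at s1.
    At s1: ◇q requires q at some successor in {s1, s2}.
      q holds at s1, so ◇q is true at s1.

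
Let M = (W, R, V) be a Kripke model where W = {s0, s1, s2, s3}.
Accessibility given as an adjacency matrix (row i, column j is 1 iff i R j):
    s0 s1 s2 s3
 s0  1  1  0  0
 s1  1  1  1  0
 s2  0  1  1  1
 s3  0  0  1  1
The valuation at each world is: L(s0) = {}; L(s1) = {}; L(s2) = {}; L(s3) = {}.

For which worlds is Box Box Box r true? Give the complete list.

Let φ = Box Box Box r. Evaluate φ at each world:
  s0 (successors {s0, s1}): φ is false.
  s1 (successors {s0, s1, s2}): φ is false.
  s2 (successors {s1, s2, s3}): φ is false.
  s3 (successors {s2, s3}): φ is false.
For instance, at s3:
  At s3: Box Box Box r requires Box Box r at every successor {s2, s3}.
    Box Box r fails at s2, so Box Box Box r is false at s3.
      At s2: Box Box r requires Box r at every successor {s1, s2, s3}.
        Box r fails at s1, so Box Box r is false at s2.
Satisfying worlds: none.

none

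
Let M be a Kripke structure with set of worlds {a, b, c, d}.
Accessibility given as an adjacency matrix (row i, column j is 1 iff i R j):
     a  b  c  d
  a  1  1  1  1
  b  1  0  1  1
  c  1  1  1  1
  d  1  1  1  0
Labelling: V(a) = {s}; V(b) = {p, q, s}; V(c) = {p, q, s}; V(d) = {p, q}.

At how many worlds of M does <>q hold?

4

Let φ = <>q. Evaluate φ at each world:
  a (successors {a, b, c, d}): φ is true.
  b (successors {a, c, d}): φ is true.
  c (successors {a, b, c, d}): φ is true.
  d (successors {a, b, c}): φ is true.
For instance, at d:
  At d: <>q requires q at some successor in {a, b, c}.
    q holds at b, so <>q is true at d.
Satisfying worlds: {a, b, c, d}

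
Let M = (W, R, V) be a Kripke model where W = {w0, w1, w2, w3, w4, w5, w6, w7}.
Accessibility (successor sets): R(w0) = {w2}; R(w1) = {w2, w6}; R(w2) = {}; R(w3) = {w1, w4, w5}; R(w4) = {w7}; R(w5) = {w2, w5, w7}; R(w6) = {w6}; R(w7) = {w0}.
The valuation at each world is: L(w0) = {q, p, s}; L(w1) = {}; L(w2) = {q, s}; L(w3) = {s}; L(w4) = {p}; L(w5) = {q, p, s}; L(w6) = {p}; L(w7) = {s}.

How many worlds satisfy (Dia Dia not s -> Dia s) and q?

3

Recall that Dia ψ holds at a world iff ψ holds at some accessible world.
Let φ = (Dia Dia not s -> Dia s) and q. Evaluate φ at each world:
  w0 (successors {w2}): φ is true.
  w1 (successors {w2, w6}): φ is false.
  w2 (successors ∅): φ is true.
  w3 (successors {w1, w4, w5}): φ is false.
  w4 (successors {w7}): φ is false.
  w5 (successors {w2, w5, w7}): φ is true.
  w6 (successors {w6}): φ is false.
  w7 (successors {w0}): φ is false.
For instance, at w3:
  At w3: Dia Dia not s -> Dia s is true, q is false, so (Dia Dia not s -> Dia s) and q is false.
    At w3: Dia Dia not s is true, Dia s is true, so Dia Dia not s -> Dia s is true.
      At w3: Dia Dia not s requires Dia not s at some successor in {w1, w4, w5}.
        Dia not s holds at w1, so Dia Dia not s is true at w3.
      At w3: Dia s requires s at some successor in {w1, w4, w5}.
        s holds at w5, so Dia s is true at w3.
Satisfying worlds: {w0, w2, w5}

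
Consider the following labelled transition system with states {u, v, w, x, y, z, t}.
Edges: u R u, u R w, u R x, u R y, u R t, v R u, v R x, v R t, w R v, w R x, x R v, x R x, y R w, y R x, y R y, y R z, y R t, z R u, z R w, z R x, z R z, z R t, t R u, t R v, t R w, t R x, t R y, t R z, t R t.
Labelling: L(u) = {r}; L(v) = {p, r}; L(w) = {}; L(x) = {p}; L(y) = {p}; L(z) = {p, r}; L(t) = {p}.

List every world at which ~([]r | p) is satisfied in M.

Let φ = ~([]r | p). Evaluate φ at each world:
  u (successors {u, w, x, y, t}): φ is true.
  v (successors {u, x, t}): φ is false.
  w (successors {v, x}): φ is true.
  x (successors {v, x}): φ is false.
  y (successors {w, x, y, z, t}): φ is false.
  z (successors {u, w, x, z, t}): φ is false.
  t (successors {u, v, w, x, y, z, t}): φ is false.
For instance, at w:
  At w: []r | p is false, so ~([]r | p) is true.
    At w: []r is false, p is false, so []r | p is false.
      At w: []r requires r at every successor {v, x}.
        r fails at x, so []r is false at w.
Satisfying worlds: {u, w}

u, w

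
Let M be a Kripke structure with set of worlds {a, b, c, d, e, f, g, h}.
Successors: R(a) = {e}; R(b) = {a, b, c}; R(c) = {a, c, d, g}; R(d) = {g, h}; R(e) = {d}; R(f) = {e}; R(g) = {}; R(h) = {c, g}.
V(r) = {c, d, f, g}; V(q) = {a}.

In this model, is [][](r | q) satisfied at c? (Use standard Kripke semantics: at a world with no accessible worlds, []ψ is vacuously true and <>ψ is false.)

At c: [][](r | q) requires [](r | q) at every successor {a, c, d, g}.
  [](r | q) fails at a, so [][](r | q) is false at c.
    At a: [](r | q) requires r | q at every successor {e}.
      r | q fails at e, so [](r | q) is false at a.

No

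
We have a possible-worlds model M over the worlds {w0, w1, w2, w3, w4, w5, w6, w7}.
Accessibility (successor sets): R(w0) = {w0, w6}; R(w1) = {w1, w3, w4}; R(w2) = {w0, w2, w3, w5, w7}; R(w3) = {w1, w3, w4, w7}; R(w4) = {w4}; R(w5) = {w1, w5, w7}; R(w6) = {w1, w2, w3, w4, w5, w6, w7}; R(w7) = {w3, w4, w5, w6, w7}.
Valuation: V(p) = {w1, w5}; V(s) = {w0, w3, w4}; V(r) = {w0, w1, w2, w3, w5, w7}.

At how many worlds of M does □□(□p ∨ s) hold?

Recall that □ψ holds at a world iff ψ holds at every accessible world, and ◇ψ holds iff ψ holds at some accessible world.
Let φ = □□(□p ∨ s). Evaluate φ at each world:
  w0 (successors {w0, w6}): φ is false.
  w1 (successors {w1, w3, w4}): φ is false.
  w2 (successors {w0, w2, w3, w5, w7}): φ is false.
  w3 (successors {w1, w3, w4, w7}): φ is false.
  w4 (successors {w4}): φ is true.
  w5 (successors {w1, w5, w7}): φ is false.
  w6 (successors {w1, w2, w3, w4, w5, w6, w7}): φ is false.
  w7 (successors {w3, w4, w5, w6, w7}): φ is false.
For instance, at w2:
  At w2: □□(□p ∨ s) requires □(□p ∨ s) at every successor {w0, w2, w3, w5, w7}.
    □(□p ∨ s) fails at w0, so □□(□p ∨ s) is false at w2.
      At w0: □(□p ∨ s) requires □p ∨ s at every successor {w0, w6}.
        □p ∨ s fails at w6, so □(□p ∨ s) is false at w0.
Satisfying worlds: {w4}

1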